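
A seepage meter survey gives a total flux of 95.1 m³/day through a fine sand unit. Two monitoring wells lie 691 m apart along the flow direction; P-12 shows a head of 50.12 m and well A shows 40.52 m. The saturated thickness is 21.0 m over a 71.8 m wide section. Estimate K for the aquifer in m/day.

4.54

Cross-sectional area A = 71.8 × 21.0 = 1508 m².
Hydraulic gradient i = (50.12 − 40.52) / 691 = 9.6 / 691 = 0.01389.
From Q = K·A·i, K = Q / (A·i) = 95.1 / (1508 × 0.01389) = 4.540 m/day.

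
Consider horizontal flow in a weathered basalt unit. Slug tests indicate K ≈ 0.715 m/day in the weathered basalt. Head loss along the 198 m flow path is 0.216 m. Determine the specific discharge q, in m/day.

Hydraulic gradient i = Δh / L = 0.216 / 198 = 0.001091.
Specific discharge q = K · i = 0.7150 × 0.001091 = 0.0007800 m/day.

0.000780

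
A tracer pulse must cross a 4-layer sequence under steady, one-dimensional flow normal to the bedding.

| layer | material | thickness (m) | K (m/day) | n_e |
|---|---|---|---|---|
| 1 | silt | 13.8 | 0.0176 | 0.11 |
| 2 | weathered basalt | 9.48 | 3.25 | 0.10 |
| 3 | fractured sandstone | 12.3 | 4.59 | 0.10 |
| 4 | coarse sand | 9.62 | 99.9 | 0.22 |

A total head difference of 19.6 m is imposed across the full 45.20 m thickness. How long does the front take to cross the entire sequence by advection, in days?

With flow normal to the layers, continuity requires the same specific discharge q through every layer.
Σ(b_i/K_i) = 13.8/0.0176 + 9.48/3.25 + 12.3/4.59 + 9.62/99.9 = 789.8 d.
q = Δh / Σ(b_i/K_i) = 19.6 / 789.8 = 0.02482 m/day.
In each layer the seepage velocity is v_i = q/n_i, so the layer transit time is t_i = b_i·n_i / q:
  layer 1 (silt): t_1 = 13.8 × 0.11 / 0.02482 = 61.17 d
  layer 2 (weathered basalt): t_2 = 9.48 × 0.10 / 0.02482 = 38.20 d
  layer 3 (fractured sandstone): t_3 = 12.3 × 0.10 / 0.02482 = 49.56 d
  layer 4 (coarse sand): t_4 = 9.62 × 0.22 / 0.02482 = 85.28 d
Total t = Σ t_i = 234.2 days.

234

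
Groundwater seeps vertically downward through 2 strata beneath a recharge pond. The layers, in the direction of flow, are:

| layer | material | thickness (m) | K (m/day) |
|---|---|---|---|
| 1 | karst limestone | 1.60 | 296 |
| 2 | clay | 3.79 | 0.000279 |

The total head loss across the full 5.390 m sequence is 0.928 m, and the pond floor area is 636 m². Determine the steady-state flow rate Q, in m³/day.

Flow is perpendicular to layering, so the layers act in series and the equivalent K is the thickness-weighted harmonic mean.
Total thickness L = 1.60 + 3.79 = 5.390 m.
Σ(b_i/K_i) = 1.60/296 + 3.79/0.000279 = 13584 d.
K_eq = L / Σ(b_i/K_i) = 5.390 / 13584 = 0.0003968 m/day.
Q = K_eq · A · (Δh/L) = 0.0003968 × 636 × (0.928/5.390) = 0.04345 m³/day.

0.0434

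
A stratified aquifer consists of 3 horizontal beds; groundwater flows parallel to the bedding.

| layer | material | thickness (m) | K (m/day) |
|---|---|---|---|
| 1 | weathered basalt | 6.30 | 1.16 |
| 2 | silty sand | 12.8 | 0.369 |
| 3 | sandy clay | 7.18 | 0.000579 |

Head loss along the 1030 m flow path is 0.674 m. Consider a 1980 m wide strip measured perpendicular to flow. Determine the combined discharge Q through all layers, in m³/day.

Flow is parallel to layering, so each bed carries its own Darcy discharge and the transmissivities add.
Σ(K_i·b_i) = 1.16×6.30 + 0.369×12.8 + 0.000579×7.18 = 12.04 m²/day.
Hydraulic gradient i = Δh / L = 0.674 / 1030 = 0.0006544.
Q = Σ(K_i·b_i) · W · i = 12.04 × 1980 × 0.0006544 = 15.59 m³/day.

15.6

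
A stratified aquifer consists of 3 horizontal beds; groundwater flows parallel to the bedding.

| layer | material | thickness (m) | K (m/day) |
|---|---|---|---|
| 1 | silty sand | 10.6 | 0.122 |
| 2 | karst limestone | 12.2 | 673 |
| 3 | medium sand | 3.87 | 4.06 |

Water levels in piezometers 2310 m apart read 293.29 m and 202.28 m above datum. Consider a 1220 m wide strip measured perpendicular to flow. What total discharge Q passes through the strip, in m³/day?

395000

Flow is parallel to layering, so each bed carries its own Darcy discharge and the transmissivities add.
Σ(K_i·b_i) = 0.122×10.6 + 673×12.2 + 4.06×3.87 = 8228 m²/day.
Hydraulic gradient i = (293.29 − 202.28) / 2310 = 91.01 / 2310 = 0.03940.
Q = Σ(K_i·b_i) · W · i = 8228 × 1220 × 0.03940 = 3.955e+05 m³/day.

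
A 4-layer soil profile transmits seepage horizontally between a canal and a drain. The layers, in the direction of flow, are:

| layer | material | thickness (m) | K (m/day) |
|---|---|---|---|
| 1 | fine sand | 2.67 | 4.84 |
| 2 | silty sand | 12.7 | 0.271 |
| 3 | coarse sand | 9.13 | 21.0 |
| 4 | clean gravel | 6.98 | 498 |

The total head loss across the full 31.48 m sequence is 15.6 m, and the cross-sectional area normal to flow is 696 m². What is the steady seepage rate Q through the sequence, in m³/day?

227

Flow is perpendicular to layering, so the layers act in series and the equivalent K is the thickness-weighted harmonic mean.
Total thickness L = 2.67 + 12.7 + 9.13 + 6.98 = 31.48 m.
Σ(b_i/K_i) = 2.67/4.84 + 12.7/0.271 + 9.13/21.0 + 6.98/498 = 47.86 d.
K_eq = L / Σ(b_i/K_i) = 31.48 / 47.86 = 0.6577 m/day.
Q = K_eq · A · (Δh/L) = 0.6577 × 696 × (15.6/31.48) = 226.8 m³/day.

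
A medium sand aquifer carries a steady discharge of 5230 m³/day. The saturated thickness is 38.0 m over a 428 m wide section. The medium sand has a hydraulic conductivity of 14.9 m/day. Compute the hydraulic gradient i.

Cross-sectional area A = 428 × 38.0 = 16264 m².
From Q = K·A·i, i = Q / (K·A) = 5230 / (14.90 × 16264) = 0.02158.

0.0216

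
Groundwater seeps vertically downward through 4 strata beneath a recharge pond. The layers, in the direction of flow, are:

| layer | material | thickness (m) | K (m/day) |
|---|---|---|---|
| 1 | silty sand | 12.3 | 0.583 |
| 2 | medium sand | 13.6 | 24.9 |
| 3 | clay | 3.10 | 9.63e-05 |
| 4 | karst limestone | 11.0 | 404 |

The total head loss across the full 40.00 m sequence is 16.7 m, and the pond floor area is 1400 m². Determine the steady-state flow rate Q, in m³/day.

0.726

Flow is perpendicular to layering, so the layers act in series and the equivalent K is the thickness-weighted harmonic mean.
Total thickness L = 12.3 + 13.6 + 3.10 + 11.0 = 40.00 m.
Σ(b_i/K_i) = 12.3/0.583 + 13.6/24.9 + 3.10/9.63e-05 + 11.0/404 = 32213 d.
K_eq = L / Σ(b_i/K_i) = 40.00 / 32213 = 0.001242 m/day.
Q = K_eq · A · (Δh/L) = 0.001242 × 1400 × (16.7/40.00) = 0.7258 m³/day.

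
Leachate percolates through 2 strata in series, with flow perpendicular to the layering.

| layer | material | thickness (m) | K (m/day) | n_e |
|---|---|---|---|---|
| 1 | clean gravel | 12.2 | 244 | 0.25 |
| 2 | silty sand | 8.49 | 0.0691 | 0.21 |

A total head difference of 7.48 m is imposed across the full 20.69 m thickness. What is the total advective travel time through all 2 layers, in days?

With flow normal to the layers, continuity requires the same specific discharge q through every layer.
Σ(b_i/K_i) = 12.2/244 + 8.49/0.0691 = 122.9 d.
q = Δh / Σ(b_i/K_i) = 7.48 / 122.9 = 0.06085 m/day.
In each layer the seepage velocity is v_i = q/n_i, so the layer transit time is t_i = b_i·n_i / q:
  layer 1 (clean gravel): t_1 = 12.2 × 0.25 / 0.06085 = 50.12 d
  layer 2 (silty sand): t_2 = 8.49 × 0.21 / 0.06085 = 29.30 d
Total t = Σ t_i = 79.42 days.

79.4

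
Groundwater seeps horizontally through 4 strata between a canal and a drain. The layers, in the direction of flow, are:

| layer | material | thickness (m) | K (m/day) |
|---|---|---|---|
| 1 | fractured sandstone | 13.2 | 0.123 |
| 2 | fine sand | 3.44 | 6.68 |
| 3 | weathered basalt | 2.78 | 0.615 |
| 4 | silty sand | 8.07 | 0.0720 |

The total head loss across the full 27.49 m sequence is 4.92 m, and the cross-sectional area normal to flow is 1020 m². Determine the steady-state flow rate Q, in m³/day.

22.4

Flow is perpendicular to layering, so the layers act in series and the equivalent K is the thickness-weighted harmonic mean.
Total thickness L = 13.2 + 3.44 + 2.78 + 8.07 = 27.49 m.
Σ(b_i/K_i) = 13.2/0.123 + 3.44/6.68 + 2.78/0.615 + 8.07/0.0720 = 224.4 d.
K_eq = L / Σ(b_i/K_i) = 27.49 / 224.4 = 0.1225 m/day.
Q = K_eq · A · (Δh/L) = 0.1225 × 1020 × (4.92/27.49) = 22.36 m³/day.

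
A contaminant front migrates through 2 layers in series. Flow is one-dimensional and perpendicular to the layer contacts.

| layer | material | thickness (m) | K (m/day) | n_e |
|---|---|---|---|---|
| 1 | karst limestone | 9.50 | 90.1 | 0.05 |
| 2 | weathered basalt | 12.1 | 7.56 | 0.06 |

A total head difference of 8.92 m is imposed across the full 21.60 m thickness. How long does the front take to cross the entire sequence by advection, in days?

With flow normal to the layers, continuity requires the same specific discharge q through every layer.
Σ(b_i/K_i) = 9.50/90.1 + 12.1/7.56 = 1.706 d.
q = Δh / Σ(b_i/K_i) = 8.92 / 1.706 = 5.229 m/day.
In each layer the seepage velocity is v_i = q/n_i, so the layer transit time is t_i = b_i·n_i / q:
  layer 1 (karst limestone): t_1 = 9.50 × 0.05 / 5.229 = 0.09084 d
  layer 2 (weathered basalt): t_2 = 12.1 × 0.06 / 5.229 = 0.1388 d
Total t = Σ t_i = 0.2297 days.

0.230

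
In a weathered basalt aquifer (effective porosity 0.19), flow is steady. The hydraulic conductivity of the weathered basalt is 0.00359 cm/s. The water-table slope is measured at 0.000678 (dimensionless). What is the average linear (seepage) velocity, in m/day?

0.0111

Convert K: 0.00359 cm/s × 864 = 3.102 m/day.
Hydraulic gradient i = 0.000678.
Darcy flux q = K · i = 3.102 × 0.0006780 = 0.002103 m/day.
Seepage velocity v = q / n_e = 0.002103 / 0.19 = 0.01107 m/day.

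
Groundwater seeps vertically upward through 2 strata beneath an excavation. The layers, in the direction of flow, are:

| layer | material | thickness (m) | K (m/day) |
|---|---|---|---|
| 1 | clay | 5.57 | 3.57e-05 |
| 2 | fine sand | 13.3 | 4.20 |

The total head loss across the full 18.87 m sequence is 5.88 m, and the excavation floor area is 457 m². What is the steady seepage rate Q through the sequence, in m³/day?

0.0172

Flow is perpendicular to layering, so the layers act in series and the equivalent K is the thickness-weighted harmonic mean.
Total thickness L = 5.57 + 13.3 = 18.87 m.
Σ(b_i/K_i) = 5.57/3.57e-05 + 13.3/4.20 = 1.560e+05 d.
K_eq = L / Σ(b_i/K_i) = 18.87 / 1.560e+05 = 0.0001209 m/day.
Q = K_eq · A · (Δh/L) = 0.0001209 × 457 × (5.88/18.87) = 0.01722 m³/day.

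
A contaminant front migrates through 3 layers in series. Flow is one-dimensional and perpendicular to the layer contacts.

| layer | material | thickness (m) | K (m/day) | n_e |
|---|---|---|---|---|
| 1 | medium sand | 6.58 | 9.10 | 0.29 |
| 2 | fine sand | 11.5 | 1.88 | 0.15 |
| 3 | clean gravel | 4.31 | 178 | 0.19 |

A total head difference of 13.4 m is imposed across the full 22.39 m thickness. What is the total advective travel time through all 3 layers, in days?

With flow normal to the layers, continuity requires the same specific discharge q through every layer.
Σ(b_i/K_i) = 6.58/9.10 + 11.5/1.88 + 4.31/178 = 6.864 d.
q = Δh / Σ(b_i/K_i) = 13.4 / 6.864 = 1.952 m/day.
In each layer the seepage velocity is v_i = q/n_i, so the layer transit time is t_i = b_i·n_i / q:
  layer 1 (medium sand): t_1 = 6.58 × 0.29 / 1.952 = 0.9775 d
  layer 2 (fine sand): t_2 = 11.5 × 0.15 / 1.952 = 0.8837 d
  layer 3 (clean gravel): t_3 = 4.31 × 0.19 / 1.952 = 0.4195 d
Total t = Σ t_i = 2.281 days.

2.28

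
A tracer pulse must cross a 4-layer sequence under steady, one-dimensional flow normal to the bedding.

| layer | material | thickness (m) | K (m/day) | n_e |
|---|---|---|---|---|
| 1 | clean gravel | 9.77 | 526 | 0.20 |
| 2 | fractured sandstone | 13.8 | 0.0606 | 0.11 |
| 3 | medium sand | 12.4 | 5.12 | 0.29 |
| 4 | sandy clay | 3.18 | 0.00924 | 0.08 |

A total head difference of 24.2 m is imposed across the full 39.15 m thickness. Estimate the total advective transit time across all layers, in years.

0.476

With flow normal to the layers, continuity requires the same specific discharge q through every layer.
Σ(b_i/K_i) = 9.77/526 + 13.8/0.0606 + 12.4/5.12 + 3.18/0.00924 = 574.3 d.
q = Δh / Σ(b_i/K_i) = 24.2 / 574.3 = 0.04214 m/day.
In each layer the seepage velocity is v_i = q/n_i, so the layer transit time is t_i = b_i·n_i / q:
  layer 1 (clean gravel): t_1 = 9.77 × 0.20 / 0.04214 = 46.37 d
  layer 2 (fractured sandstone): t_2 = 13.8 × 0.11 / 0.04214 = 36.03 d
  layer 3 (medium sand): t_3 = 12.4 × 0.29 / 0.04214 = 85.34 d
  layer 4 (sandy clay): t_4 = 3.18 × 0.08 / 0.04214 = 6.037 d
Total t = Σ t_i = 173.8 days = 0.4758 years.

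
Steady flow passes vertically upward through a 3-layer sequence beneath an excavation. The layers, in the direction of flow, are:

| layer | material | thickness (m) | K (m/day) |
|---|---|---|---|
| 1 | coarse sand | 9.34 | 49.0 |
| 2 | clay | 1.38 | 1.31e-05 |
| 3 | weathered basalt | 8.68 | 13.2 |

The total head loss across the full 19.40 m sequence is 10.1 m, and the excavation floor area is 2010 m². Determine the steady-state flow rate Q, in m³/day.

0.193

Flow is perpendicular to layering, so the layers act in series and the equivalent K is the thickness-weighted harmonic mean.
Total thickness L = 9.34 + 1.38 + 8.68 = 19.40 m.
Σ(b_i/K_i) = 9.34/49.0 + 1.38/1.31e-05 + 8.68/13.2 = 1.053e+05 d.
K_eq = L / Σ(b_i/K_i) = 19.40 / 1.053e+05 = 0.0001842 m/day.
Q = K_eq · A · (Δh/L) = 0.0001842 × 2010 × (10.1/19.40) = 0.1927 m³/day.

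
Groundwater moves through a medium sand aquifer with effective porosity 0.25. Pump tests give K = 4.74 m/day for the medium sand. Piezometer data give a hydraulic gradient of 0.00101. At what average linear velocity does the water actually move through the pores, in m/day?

Hydraulic gradient i = 0.00101.
Darcy flux q = K · i = 4.740 × 0.001010 = 0.004787 m/day.
Seepage velocity v = q / n_e = 0.004787 / 0.25 = 0.01915 m/day.

0.0191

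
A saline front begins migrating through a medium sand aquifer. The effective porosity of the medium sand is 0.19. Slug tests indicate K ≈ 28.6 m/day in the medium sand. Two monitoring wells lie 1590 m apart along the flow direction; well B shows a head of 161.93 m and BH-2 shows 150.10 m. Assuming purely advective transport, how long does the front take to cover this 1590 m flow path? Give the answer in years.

Hydraulic gradient i = (161.93 − 150.10) / 1590 = 11.83 / 1590 = 0.007440.
Darcy flux q = K · i = 28.60 × 0.007440 = 0.2128 m/day.
Seepage velocity v = q / n_e = 0.2128 / 0.19 = 1.120 m/day.
Travel time t = L / v = 1590 / 1.120 = 1420 days = 3.887 years.

3.89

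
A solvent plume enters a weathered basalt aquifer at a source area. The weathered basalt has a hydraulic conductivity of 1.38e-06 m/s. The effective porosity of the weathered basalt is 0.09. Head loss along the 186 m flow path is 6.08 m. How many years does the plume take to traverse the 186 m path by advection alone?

11.8

Convert K: 1.38e-06 m/s × 86400 = 0.1192 m/day.
Hydraulic gradient i = Δh / L = 6.08 / 186 = 0.03269.
Darcy flux q = K · i = 0.1192 × 0.03269 = 0.003897 m/day.
Seepage velocity v = q / n_e = 0.003897 / 0.09 = 0.04331 m/day.
Travel time t = L / v = 186 / 0.04331 = 4295 days = 11.76 years.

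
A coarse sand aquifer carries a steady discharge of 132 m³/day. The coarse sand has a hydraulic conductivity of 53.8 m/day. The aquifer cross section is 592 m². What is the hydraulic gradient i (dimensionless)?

0.00414

From Q = K·A·i, i = Q / (K·A) = 132 / (53.80 × 592.0) = 0.004144.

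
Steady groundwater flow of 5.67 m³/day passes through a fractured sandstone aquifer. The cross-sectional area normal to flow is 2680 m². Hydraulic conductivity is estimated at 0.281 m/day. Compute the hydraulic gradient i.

0.00753

From Q = K·A·i, i = Q / (K·A) = 5.67 / (0.2810 × 2680) = 0.007529.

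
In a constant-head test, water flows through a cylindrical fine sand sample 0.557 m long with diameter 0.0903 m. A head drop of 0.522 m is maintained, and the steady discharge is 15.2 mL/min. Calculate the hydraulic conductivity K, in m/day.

Cross-sectional area A = π·(d/2)² = π × (0.0903/2)² = 0.006404 m².
Convert discharge: 15.2 mL/min = 2.533e-07 m³/s.
Darcy's law rearranged: K = Q·L / (A·Δh) = 2.533e-07 × 0.557 / (0.006404 × 0.522) = 4.221e-05 m/s = 3.647 m/day.

3.65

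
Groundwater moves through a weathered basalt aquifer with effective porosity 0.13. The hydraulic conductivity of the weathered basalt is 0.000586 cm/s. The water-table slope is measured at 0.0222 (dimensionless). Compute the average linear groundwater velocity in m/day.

Convert K: 0.000586 cm/s × 864 = 0.5063 m/day.
Hydraulic gradient i = 0.0222.
Darcy flux q = K · i = 0.5063 × 0.02220 = 0.01124 m/day.
Seepage velocity v = q / n_e = 0.01124 / 0.13 = 0.08646 m/day.

0.0865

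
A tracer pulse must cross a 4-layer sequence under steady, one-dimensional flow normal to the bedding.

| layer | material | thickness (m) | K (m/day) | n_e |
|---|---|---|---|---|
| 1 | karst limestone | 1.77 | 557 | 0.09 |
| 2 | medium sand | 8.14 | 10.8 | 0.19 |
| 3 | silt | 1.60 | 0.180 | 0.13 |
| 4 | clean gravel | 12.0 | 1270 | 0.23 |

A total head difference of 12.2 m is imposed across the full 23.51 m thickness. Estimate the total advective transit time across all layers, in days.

3.70

With flow normal to the layers, continuity requires the same specific discharge q through every layer.
Σ(b_i/K_i) = 1.77/557 + 8.14/10.8 + 1.60/0.180 + 12.0/1270 = 9.655 d.
q = Δh / Σ(b_i/K_i) = 12.2 / 9.655 = 1.264 m/day.
In each layer the seepage velocity is v_i = q/n_i, so the layer transit time is t_i = b_i·n_i / q:
  layer 1 (karst limestone): t_1 = 1.77 × 0.09 / 1.264 = 0.1261 d
  layer 2 (medium sand): t_2 = 8.14 × 0.19 / 1.264 = 1.224 d
  layer 3 (silt): t_3 = 1.60 × 0.13 / 1.264 = 0.1646 d
  layer 4 (clean gravel): t_4 = 12.0 × 0.23 / 1.264 = 2.184 d
Total t = Σ t_i = 3.699 days.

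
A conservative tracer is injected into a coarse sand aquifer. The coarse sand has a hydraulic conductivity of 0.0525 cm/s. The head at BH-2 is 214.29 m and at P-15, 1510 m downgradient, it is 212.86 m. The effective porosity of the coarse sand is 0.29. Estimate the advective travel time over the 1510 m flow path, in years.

27.9

Convert K: 0.0525 cm/s × 864 = 45.36 m/day.
Hydraulic gradient i = (214.29 − 212.86) / 1510 = 1.43 / 1510 = 0.0009470.
Darcy flux q = K · i = 45.36 × 0.0009470 = 0.04296 m/day.
Seepage velocity v = q / n_e = 0.04296 / 0.29 = 0.1481 m/day.
Travel time t = L / v = 1510 / 0.1481 = 10194 days = 27.91 years.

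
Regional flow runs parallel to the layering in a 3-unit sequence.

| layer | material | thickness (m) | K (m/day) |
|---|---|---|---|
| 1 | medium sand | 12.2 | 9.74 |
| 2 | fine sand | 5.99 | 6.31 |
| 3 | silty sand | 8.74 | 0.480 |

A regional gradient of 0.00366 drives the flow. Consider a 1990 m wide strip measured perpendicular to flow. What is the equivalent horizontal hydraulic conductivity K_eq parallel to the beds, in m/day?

Flow is parallel to layering, so each bed carries its own Darcy discharge and the transmissivities add.
Σ(K_i·b_i) = 9.74×12.2 + 6.31×5.99 + 0.480×8.74 = 160.8 m²/day.
Total thickness b = 26.93 m, so K_eq = Σ(K_i·b_i)/b = 5.972 m/day.

5.97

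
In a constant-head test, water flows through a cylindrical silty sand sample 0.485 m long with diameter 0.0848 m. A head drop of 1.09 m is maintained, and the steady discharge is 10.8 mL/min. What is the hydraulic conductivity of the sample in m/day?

Cross-sectional area A = π·(d/2)² = π × (0.0848/2)² = 0.005648 m².
Convert discharge: 10.8 mL/min = 1.800e-07 m³/s.
Darcy's law rearranged: K = Q·L / (A·Δh) = 1.800e-07 × 0.485 / (0.005648 × 1.09) = 1.418e-05 m/s = 1.225 m/day.

1.23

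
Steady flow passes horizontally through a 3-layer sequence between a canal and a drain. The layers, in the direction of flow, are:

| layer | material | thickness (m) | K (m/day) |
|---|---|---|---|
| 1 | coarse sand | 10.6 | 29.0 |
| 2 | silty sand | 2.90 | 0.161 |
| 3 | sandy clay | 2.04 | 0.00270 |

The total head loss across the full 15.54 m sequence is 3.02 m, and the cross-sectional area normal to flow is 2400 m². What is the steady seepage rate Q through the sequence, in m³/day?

Flow is perpendicular to layering, so the layers act in series and the equivalent K is the thickness-weighted harmonic mean.
Total thickness L = 10.6 + 2.90 + 2.04 = 15.54 m.
Σ(b_i/K_i) = 10.6/29.0 + 2.90/0.161 + 2.04/0.00270 = 773.9 d.
K_eq = L / Σ(b_i/K_i) = 15.54 / 773.9 = 0.02008 m/day.
Q = K_eq · A · (Δh/L) = 0.02008 × 2400 × (3.02/15.54) = 9.365 m³/day.

9.37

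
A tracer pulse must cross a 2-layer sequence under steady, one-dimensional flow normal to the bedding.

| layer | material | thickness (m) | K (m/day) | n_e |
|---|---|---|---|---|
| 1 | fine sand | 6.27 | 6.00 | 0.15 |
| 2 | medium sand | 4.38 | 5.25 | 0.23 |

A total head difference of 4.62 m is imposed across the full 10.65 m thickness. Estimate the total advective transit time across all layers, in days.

With flow normal to the layers, continuity requires the same specific discharge q through every layer.
Σ(b_i/K_i) = 6.27/6.00 + 4.38/5.25 = 1.879 d.
q = Δh / Σ(b_i/K_i) = 4.62 / 1.879 = 2.458 m/day.
In each layer the seepage velocity is v_i = q/n_i, so the layer transit time is t_i = b_i·n_i / q:
  layer 1 (fine sand): t_1 = 6.27 × 0.15 / 2.458 = 0.3826 d
  layer 2 (medium sand): t_2 = 4.38 × 0.23 / 2.458 = 0.4098 d
Total t = Σ t_i = 0.7924 days.

0.792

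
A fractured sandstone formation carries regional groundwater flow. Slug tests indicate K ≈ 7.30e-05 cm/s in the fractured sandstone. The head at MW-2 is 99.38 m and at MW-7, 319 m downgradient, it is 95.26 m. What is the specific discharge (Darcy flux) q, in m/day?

0.000815

Convert K: 7.30e-05 cm/s × 864 = 0.06307 m/day.
Hydraulic gradient i = (99.38 − 95.26) / 319 = 4.12 / 319 = 0.01292.
Specific discharge q = K · i = 0.06307 × 0.01292 = 0.0008146 m/day.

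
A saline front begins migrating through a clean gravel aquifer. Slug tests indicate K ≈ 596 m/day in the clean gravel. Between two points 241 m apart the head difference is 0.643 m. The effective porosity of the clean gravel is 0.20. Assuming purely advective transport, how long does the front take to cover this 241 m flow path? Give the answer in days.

Hydraulic gradient i = Δh / L = 0.643 / 241 = 0.002668.
Darcy flux q = K · i = 596.0 × 0.002668 = 1.590 m/day.
Seepage velocity v = q / n_e = 1.590 / 0.20 = 7.951 m/day.
Travel time t = L / v = 241 / 7.951 = 30.31 days.

30.3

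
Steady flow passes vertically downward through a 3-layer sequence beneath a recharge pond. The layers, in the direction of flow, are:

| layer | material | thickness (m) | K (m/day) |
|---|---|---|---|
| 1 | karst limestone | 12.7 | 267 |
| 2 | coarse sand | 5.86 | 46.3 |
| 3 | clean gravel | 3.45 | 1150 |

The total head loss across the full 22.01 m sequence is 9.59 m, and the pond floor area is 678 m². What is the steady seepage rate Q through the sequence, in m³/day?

Flow is perpendicular to layering, so the layers act in series and the equivalent K is the thickness-weighted harmonic mean.
Total thickness L = 12.7 + 5.86 + 3.45 = 22.01 m.
Σ(b_i/K_i) = 12.7/267 + 5.86/46.3 + 3.45/1150 = 0.1771 d.
K_eq = L / Σ(b_i/K_i) = 22.01 / 0.1771 = 124.3 m/day.
Q = K_eq · A · (Δh/L) = 124.3 × 678 × (9.59/22.01) = 36707 m³/day.

36700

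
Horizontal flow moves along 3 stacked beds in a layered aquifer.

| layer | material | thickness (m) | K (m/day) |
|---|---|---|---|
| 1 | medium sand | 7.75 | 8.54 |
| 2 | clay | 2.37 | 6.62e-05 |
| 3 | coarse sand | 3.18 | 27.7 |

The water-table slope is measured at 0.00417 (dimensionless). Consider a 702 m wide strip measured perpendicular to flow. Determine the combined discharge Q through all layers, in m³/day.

Flow is parallel to layering, so each bed carries its own Darcy discharge and the transmissivities add.
Σ(K_i·b_i) = 8.54×7.75 + 6.62e-05×2.37 + 27.7×3.18 = 154.3 m²/day.
Hydraulic gradient i = 0.00417.
Q = Σ(K_i·b_i) · W · i = 154.3 × 702 × 0.004170 = 451.6 m³/day.

452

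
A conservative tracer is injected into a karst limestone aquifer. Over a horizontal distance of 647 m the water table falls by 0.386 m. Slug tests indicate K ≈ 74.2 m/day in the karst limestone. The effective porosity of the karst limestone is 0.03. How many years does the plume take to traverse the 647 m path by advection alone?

Hydraulic gradient i = Δh / L = 0.386 / 647 = 0.0005966.
Darcy flux q = K · i = 74.20 × 0.0005966 = 0.04427 m/day.
Seepage velocity v = q / n_e = 0.04427 / 0.03 = 1.476 m/day.
Travel time t = L / v = 647 / 1.476 = 438.5 days = 1.200 years.

1.20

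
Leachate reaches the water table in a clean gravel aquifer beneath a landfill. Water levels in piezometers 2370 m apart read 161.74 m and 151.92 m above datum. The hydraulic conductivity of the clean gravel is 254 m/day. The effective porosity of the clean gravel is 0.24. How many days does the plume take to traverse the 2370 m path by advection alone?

Hydraulic gradient i = (161.74 − 151.92) / 2370 = 9.82 / 2370 = 0.004143.
Darcy flux q = K · i = 254.0 × 0.004143 = 1.052 m/day.
Seepage velocity v = q / n_e = 1.052 / 0.24 = 4.385 m/day.
Travel time t = L / v = 2370 / 4.385 = 540.5 days.

540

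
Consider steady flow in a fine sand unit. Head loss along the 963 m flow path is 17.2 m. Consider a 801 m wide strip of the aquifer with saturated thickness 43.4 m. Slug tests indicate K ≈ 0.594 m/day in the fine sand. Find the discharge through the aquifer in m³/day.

Cross-sectional area A = 801 × 43.4 = 34763 m².
Hydraulic gradient i = Δh / L = 17.2 / 963 = 0.01786.
Darcy's law: Q = K · A · i = 0.5940 × 34763 × 0.01786 = 368.8 m³/day.

369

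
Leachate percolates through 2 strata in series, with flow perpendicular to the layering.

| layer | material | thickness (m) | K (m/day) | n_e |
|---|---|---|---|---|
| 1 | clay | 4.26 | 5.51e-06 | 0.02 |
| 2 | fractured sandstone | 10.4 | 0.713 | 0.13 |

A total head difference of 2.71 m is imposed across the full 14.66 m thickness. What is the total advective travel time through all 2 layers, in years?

1120

With flow normal to the layers, continuity requires the same specific discharge q through every layer.
Σ(b_i/K_i) = 4.26/5.51e-06 + 10.4/0.713 = 7.732e+05 d.
q = Δh / Σ(b_i/K_i) = 2.71 / 7.732e+05 = 3.505e-06 m/day.
In each layer the seepage velocity is v_i = q/n_i, so the layer transit time is t_i = b_i·n_i / q:
  layer 1 (clay): t_1 = 4.26 × 0.02 / 3.505e-06 = 24307 d
  layer 2 (fractured sandstone): t_2 = 10.4 × 0.13 / 3.505e-06 = 3.857e+05 d
Total t = Σ t_i = 4.100e+05 days = 1123 years.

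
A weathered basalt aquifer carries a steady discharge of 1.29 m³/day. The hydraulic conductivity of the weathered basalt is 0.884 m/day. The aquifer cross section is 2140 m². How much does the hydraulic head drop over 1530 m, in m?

From Q = K·A·i, i = Q / (K·A) = 1.29 / (0.8840 × 2140) = 0.0006819.
Head loss Δh = i · L = 0.0006819 × 1530 = 1.043 m.

1.04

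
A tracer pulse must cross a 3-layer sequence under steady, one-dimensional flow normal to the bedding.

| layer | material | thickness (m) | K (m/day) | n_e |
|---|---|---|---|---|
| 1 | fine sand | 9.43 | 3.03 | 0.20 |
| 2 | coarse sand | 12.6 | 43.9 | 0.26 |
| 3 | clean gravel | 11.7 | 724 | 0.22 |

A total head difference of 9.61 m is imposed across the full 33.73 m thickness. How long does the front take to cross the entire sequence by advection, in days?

2.75

With flow normal to the layers, continuity requires the same specific discharge q through every layer.
Σ(b_i/K_i) = 9.43/3.03 + 12.6/43.9 + 11.7/724 = 3.415 d.
q = Δh / Σ(b_i/K_i) = 9.61 / 3.415 = 2.814 m/day.
In each layer the seepage velocity is v_i = q/n_i, so the layer transit time is t_i = b_i·n_i / q:
  layer 1 (fine sand): t_1 = 9.43 × 0.20 / 2.814 = 0.6703 d
  layer 2 (coarse sand): t_2 = 12.6 × 0.26 / 2.814 = 1.164 d
  layer 3 (clean gravel): t_3 = 11.7 × 0.22 / 2.814 = 0.9148 d
Total t = Σ t_i = 2.749 days.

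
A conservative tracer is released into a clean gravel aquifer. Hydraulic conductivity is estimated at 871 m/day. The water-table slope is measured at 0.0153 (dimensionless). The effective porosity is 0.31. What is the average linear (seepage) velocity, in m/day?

Hydraulic gradient i = 0.0153.
Darcy flux q = K · i = 871.0 × 0.01530 = 13.33 m/day.
Seepage velocity v = q / n_e = 13.33 / 0.31 = 42.99 m/day.

43.0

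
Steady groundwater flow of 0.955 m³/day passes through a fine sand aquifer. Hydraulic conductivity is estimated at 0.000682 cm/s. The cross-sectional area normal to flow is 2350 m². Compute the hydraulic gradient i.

0.000690

Convert K: 0.000682 cm/s × 864 = 0.5892 m/day.
From Q = K·A·i, i = Q / (K·A) = 0.955 / (0.5892 × 2350) = 0.0006897.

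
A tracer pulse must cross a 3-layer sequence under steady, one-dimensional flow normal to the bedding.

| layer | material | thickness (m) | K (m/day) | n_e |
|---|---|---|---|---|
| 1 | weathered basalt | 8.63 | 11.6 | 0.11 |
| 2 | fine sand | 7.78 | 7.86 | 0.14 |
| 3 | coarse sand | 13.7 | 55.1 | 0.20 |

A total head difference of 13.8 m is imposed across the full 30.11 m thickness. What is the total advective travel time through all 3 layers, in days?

0.686

With flow normal to the layers, continuity requires the same specific discharge q through every layer.
Σ(b_i/K_i) = 8.63/11.6 + 7.78/7.86 + 13.7/55.1 = 1.982 d.
q = Δh / Σ(b_i/K_i) = 13.8 / 1.982 = 6.961 m/day.
In each layer the seepage velocity is v_i = q/n_i, so the layer transit time is t_i = b_i·n_i / q:
  layer 1 (weathered basalt): t_1 = 8.63 × 0.11 / 6.961 = 0.1364 d
  layer 2 (fine sand): t_2 = 7.78 × 0.14 / 6.961 = 0.1565 d
  layer 3 (coarse sand): t_3 = 13.7 × 0.20 / 6.961 = 0.3936 d
Total t = Σ t_i = 0.6865 days.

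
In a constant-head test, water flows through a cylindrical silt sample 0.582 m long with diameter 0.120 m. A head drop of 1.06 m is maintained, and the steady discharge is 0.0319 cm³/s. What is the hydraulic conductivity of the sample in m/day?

Cross-sectional area A = π·(d/2)² = π × (0.120/2)² = 0.01131 m².
Convert discharge: 0.0319 cm³/s = 3.190e-08 m³/s.
Darcy's law rearranged: K = Q·L / (A·Δh) = 3.190e-08 × 0.582 / (0.01131 × 1.06) = 1.549e-06 m/s = 0.1338 m/day.

0.134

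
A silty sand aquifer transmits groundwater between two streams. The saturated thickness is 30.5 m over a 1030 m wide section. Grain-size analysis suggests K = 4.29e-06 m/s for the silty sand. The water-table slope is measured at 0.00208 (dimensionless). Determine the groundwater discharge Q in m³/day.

Convert K: 4.29e-06 m/s × 86400 = 0.3707 m/day.
Cross-sectional area A = 1030 × 30.5 = 31415 m².
Hydraulic gradient i = 0.00208.
Darcy's law: Q = K · A · i = 0.3707 × 31415 × 0.002080 = 24.22 m³/day.

24.2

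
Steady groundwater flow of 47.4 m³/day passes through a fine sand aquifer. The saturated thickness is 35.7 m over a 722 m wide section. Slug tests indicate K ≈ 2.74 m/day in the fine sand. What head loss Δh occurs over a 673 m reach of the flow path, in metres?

0.452

Cross-sectional area A = 722 × 35.7 = 25775 m².
From Q = K·A·i, i = Q / (K·A) = 47.4 / (2.740 × 25775) = 0.0006712.
Head loss Δh = i · L = 0.0006712 × 673 = 0.4517 m.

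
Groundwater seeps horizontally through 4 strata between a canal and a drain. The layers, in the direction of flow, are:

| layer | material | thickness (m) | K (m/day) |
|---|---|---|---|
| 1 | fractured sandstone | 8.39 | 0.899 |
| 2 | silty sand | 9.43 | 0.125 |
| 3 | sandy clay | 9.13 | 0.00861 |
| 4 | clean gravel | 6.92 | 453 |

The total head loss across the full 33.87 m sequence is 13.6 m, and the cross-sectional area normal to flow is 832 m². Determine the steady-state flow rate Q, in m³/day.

Flow is perpendicular to layering, so the layers act in series and the equivalent K is the thickness-weighted harmonic mean.
Total thickness L = 8.39 + 9.43 + 9.13 + 6.92 = 33.87 m.
Σ(b_i/K_i) = 8.39/0.899 + 9.43/0.125 + 9.13/0.00861 + 6.92/453 = 1145 d.
K_eq = L / Σ(b_i/K_i) = 33.87 / 1145 = 0.02958 m/day.
Q = K_eq · A · (Δh/L) = 0.02958 × 832 × (13.6/33.87) = 9.881 m³/day.

9.88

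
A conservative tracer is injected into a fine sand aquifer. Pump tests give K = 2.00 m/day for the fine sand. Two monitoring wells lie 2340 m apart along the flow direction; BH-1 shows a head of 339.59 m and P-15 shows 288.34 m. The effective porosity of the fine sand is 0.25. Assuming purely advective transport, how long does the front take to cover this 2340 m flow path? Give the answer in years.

36.6

Hydraulic gradient i = (339.59 − 288.34) / 2340 = 51.25 / 2340 = 0.02190.
Darcy flux q = K · i = 2.000 × 0.02190 = 0.04380 m/day.
Seepage velocity v = q / n_e = 0.04380 / 0.25 = 0.1752 m/day.
Travel time t = L / v = 2340 / 0.1752 = 13355 days = 36.56 years.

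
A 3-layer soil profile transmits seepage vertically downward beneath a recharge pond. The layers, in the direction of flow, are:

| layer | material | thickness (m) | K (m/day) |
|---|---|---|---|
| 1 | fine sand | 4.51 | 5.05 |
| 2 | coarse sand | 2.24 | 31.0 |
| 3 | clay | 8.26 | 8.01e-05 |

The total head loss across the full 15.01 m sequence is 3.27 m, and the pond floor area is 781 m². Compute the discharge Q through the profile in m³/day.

Flow is perpendicular to layering, so the layers act in series and the equivalent K is the thickness-weighted harmonic mean.
Total thickness L = 4.51 + 2.24 + 8.26 = 15.01 m.
Σ(b_i/K_i) = 4.51/5.05 + 2.24/31.0 + 8.26/8.01e-05 = 1.031e+05 d.
K_eq = L / Σ(b_i/K_i) = 15.01 / 1.031e+05 = 0.0001456 m/day.
Q = K_eq · A · (Δh/L) = 0.0001456 × 781 × (3.27/15.01) = 0.02477 m³/day.

0.0248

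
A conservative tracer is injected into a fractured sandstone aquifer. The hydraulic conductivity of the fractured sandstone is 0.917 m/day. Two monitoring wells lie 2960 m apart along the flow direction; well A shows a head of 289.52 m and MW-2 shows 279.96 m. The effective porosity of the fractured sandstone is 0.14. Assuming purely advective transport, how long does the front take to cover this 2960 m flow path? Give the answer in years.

383

Hydraulic gradient i = (289.52 − 279.96) / 2960 = 9.56 / 2960 = 0.003230.
Darcy flux q = K · i = 0.9170 × 0.003230 = 0.002962 m/day.
Seepage velocity v = q / n_e = 0.002962 / 0.14 = 0.02115 m/day.
Travel time t = L / v = 2960 / 0.02115 = 1.399e+05 days = 383.1 years.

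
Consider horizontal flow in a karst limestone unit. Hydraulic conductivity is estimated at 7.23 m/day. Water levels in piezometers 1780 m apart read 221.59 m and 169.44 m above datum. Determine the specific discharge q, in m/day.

0.212

Hydraulic gradient i = (221.59 − 169.44) / 1780 = 52.15 / 1780 = 0.02930.
Specific discharge q = K · i = 7.230 × 0.02930 = 0.2118 m/day.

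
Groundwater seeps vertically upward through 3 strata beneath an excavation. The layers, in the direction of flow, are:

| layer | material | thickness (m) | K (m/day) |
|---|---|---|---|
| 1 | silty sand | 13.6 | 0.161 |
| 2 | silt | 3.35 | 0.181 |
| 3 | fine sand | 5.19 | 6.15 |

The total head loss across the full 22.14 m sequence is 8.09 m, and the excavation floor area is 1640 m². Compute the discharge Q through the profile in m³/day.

128

Flow is perpendicular to layering, so the layers act in series and the equivalent K is the thickness-weighted harmonic mean.
Total thickness L = 13.6 + 3.35 + 5.19 = 22.14 m.
Σ(b_i/K_i) = 13.6/0.161 + 3.35/0.181 + 5.19/6.15 = 103.8 d.
K_eq = L / Σ(b_i/K_i) = 22.14 / 103.8 = 0.2132 m/day.
Q = K_eq · A · (Δh/L) = 0.2132 × 1640 × (8.09/22.14) = 127.8 m³/day.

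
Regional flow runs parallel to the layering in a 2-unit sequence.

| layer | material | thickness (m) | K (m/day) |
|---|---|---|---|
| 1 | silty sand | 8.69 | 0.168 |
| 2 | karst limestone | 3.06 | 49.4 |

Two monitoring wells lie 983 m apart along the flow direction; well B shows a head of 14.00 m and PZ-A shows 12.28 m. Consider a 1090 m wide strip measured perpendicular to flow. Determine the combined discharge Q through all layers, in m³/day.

Flow is parallel to layering, so each bed carries its own Darcy discharge and the transmissivities add.
Σ(K_i·b_i) = 0.168×8.69 + 49.4×3.06 = 152.6 m²/day.
Hydraulic gradient i = (14.00 − 12.28) / 983 = 1.72 / 983 = 0.001750.
Q = Σ(K_i·b_i) · W · i = 152.6 × 1090 × 0.001750 = 291.1 m³/day.

291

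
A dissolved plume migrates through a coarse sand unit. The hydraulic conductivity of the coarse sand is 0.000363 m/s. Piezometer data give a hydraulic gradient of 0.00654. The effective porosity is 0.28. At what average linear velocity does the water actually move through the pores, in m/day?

0.733

Convert K: 0.000363 m/s × 86400 = 31.36 m/day.
Hydraulic gradient i = 0.00654.
Darcy flux q = K · i = 31.36 × 0.006540 = 0.2051 m/day.
Seepage velocity v = q / n_e = 0.2051 / 0.28 = 0.7326 m/day.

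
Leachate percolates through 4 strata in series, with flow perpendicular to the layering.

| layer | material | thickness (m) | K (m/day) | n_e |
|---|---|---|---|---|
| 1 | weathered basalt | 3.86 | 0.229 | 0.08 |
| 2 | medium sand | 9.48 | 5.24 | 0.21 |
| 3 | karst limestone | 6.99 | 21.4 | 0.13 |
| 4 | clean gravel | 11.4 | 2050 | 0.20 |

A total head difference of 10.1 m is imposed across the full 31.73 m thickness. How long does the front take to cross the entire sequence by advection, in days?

10.3

With flow normal to the layers, continuity requires the same specific discharge q through every layer.
Σ(b_i/K_i) = 3.86/0.229 + 9.48/5.24 + 6.99/21.4 + 11.4/2050 = 19.00 d.
q = Δh / Σ(b_i/K_i) = 10.1 / 19.00 = 0.5317 m/day.
In each layer the seepage velocity is v_i = q/n_i, so the layer transit time is t_i = b_i·n_i / q:
  layer 1 (weathered basalt): t_1 = 3.86 × 0.08 / 0.5317 = 0.5808 d
  layer 2 (medium sand): t_2 = 9.48 × 0.21 / 0.5317 = 3.745 d
  layer 3 (karst limestone): t_3 = 6.99 × 0.13 / 0.5317 = 1.709 d
  layer 4 (clean gravel): t_4 = 11.4 × 0.20 / 0.5317 = 4.288 d
Total t = Σ t_i = 10.32 days.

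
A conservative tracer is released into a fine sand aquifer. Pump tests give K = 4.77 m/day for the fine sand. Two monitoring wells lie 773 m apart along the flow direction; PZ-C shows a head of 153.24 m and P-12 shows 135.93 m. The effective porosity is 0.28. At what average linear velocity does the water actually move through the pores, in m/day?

Hydraulic gradient i = (153.24 − 135.93) / 773 = 17.31 / 773 = 0.02239.
Darcy flux q = K · i = 4.770 × 0.02239 = 0.1068 m/day.
Seepage velocity v = q / n_e = 0.1068 / 0.28 = 0.3815 m/day.

0.381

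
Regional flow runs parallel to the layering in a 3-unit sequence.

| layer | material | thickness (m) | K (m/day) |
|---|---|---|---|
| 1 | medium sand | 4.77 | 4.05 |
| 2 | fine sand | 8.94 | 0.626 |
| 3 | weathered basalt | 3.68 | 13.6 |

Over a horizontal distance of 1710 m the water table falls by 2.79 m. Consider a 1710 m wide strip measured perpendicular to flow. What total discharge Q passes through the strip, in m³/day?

209

Flow is parallel to layering, so each bed carries its own Darcy discharge and the transmissivities add.
Σ(K_i·b_i) = 4.05×4.77 + 0.626×8.94 + 13.6×3.68 = 74.96 m²/day.
Hydraulic gradient i = Δh / L = 2.79 / 1710 = 0.001632.
Q = Σ(K_i·b_i) · W · i = 74.96 × 1710 × 0.001632 = 209.1 m³/day.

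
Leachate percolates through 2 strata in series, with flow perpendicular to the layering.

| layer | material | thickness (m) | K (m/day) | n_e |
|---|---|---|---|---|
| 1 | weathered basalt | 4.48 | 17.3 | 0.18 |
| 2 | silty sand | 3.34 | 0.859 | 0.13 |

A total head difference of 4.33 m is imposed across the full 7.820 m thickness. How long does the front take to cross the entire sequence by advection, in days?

1.19

With flow normal to the layers, continuity requires the same specific discharge q through every layer.
Σ(b_i/K_i) = 4.48/17.3 + 3.34/0.859 = 4.147 d.
q = Δh / Σ(b_i/K_i) = 4.33 / 4.147 = 1.044 m/day.
In each layer the seepage velocity is v_i = q/n_i, so the layer transit time is t_i = b_i·n_i / q:
  layer 1 (weathered basalt): t_1 = 4.48 × 0.18 / 1.044 = 0.7724 d
  layer 2 (silty sand): t_2 = 3.34 × 0.13 / 1.044 = 0.4159 d
Total t = Σ t_i = 1.188 days.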